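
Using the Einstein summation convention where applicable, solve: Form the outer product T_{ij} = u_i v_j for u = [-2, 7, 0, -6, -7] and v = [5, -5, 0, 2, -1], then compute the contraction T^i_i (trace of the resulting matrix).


The outer product gives T_{ij} = u_i v_j.
The trace (contraction) is Tr(T) = sum_i T_{ii} = sum_i u_i v_i.
Diagonal entries:
T_{11} = u_1 * v_1 = -2 * 5 = -10
T_{22} = u_2 * v_2 = 7 * -5 = -35
T_{33} = u_3 * v_3 = 0 * 0 = 0
T_{44} = u_4 * v_4 = -6 * 2 = -12
T_{55} = u_5 * v_5 = -7 * -1 = 7
Tr(T) = -10 + -35 + 0 + -12 + 7 = -50

-50


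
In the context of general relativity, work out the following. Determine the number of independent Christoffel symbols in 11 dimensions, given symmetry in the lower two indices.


Christoffel symbols Gamma^k_{ij} are symmetric in i,j, so there are d * d(d+1)/2 independent symbols.
d = 11
d(d+1)/2 = 11 * 12 / 2 = 66
Total = 11 * 66 = 726

726


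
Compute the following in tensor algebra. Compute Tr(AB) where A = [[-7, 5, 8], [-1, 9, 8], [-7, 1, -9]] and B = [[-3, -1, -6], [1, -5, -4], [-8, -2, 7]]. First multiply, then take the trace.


Tr(AB) = sum_i (AB)_{ii} where (AB)_{ii} = sum_k A_{ik} B_{ki}.
(AB)_{11} = -7*-3 + 5*1 + 8*-8 = -38
(AB)_{22} = -1*-1 + 9*-5 + 8*-2 = -60
(AB)_{33} = -7*-6 + 1*-4 + -9*7 = -25
Tr(AB) = -38 + -60 + -25 = -123

-123


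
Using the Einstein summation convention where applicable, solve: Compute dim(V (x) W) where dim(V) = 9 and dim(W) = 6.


The dimension of a tensor product is the product of dimensions.
dim(V) = 9, dim(W) = 6
dim(V (x) W) = 9 * 6 = 54

54


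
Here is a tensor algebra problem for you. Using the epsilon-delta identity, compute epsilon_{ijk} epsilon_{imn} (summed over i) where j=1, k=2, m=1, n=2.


Using the identity: epsilon_{ijk} epsilon_{imn} = delta_{jm} delta_{kn} - delta_{jn} delta_{km}.
delta_{11} = 1
delta_{22} = 1
delta_{12} = 0
delta_{21} = 0
Result = 1 * 1 - 0 * 0 = 1 - 0 = 1

1


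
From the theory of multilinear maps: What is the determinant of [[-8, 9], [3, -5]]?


For a 2x2 matrix [[a, b], [c, d]], det = a*d - b*c.
a = -8, b = 9, c = 3, d = -5
a*d = -8 * -5 = 40
b*c = 9 * 3 = 27
det = 40 - 27 = 13

13


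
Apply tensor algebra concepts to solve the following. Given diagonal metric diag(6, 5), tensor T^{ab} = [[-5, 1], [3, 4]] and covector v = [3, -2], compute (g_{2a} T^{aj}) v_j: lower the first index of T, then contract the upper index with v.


Step 1: lower the first index. For a diagonal metric, g_{ia} T^{aj} = g_{ii} T^{ij} (no sum on i).
g_{22} = 5
S_2{}^1 = 5 * T^{21} = 5 * 3 = 15
S_2{}^2 = 5 * T^{22} = 5 * 4 = 20
Step 2: contract S_2{}^j with v_j.
S_2{}^1 * v_1 = 15 * 3 = 45
S_2{}^2 * v_2 = 20 * -2 = -40
Result = 45 + -40 = 5

5


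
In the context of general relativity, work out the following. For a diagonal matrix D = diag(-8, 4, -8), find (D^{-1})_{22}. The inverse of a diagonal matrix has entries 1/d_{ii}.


For a diagonal matrix, the inverse has entries (D^{-1})_{ii} = 1/d_{ii}.
The diagonal entries are: d_{11} = -8, d_{22} = 4, d_{33} = -8
We need (D^{-1})_{22} = 1/d_{22} = 1/4 = 1/4

1/4


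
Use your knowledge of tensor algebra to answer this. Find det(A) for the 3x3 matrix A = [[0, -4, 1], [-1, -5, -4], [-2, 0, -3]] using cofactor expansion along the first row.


Expanding along the first row, det(A) = a11*M_11 - a12*M_12 + a13*M_13, where M_1j is the (1,j) minor.
Minor M_11 = -5*-3 - -4*0 = 15
Minor M_12 = -1*-3 - -4*-2 = -5
Minor M_13 = -1*0 - -5*-2 = -10
det = 0*(15) - -4*(-5) + 1*(-10)
    = 0 - 20 + -10
    = -30

-30


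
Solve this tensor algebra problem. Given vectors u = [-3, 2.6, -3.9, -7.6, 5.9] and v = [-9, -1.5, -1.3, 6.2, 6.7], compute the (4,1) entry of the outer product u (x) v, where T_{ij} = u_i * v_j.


The outer product entry T_{ij} = u_i * v_j.
We need i=4, j=1.
u_4 = -7.6, v_1 = -9
T_{4,1} = -7.6 * -9 = 68.4

68.4


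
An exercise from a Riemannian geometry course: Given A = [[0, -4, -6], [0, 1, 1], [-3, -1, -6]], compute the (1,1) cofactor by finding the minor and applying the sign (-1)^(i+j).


To find cofactor C_{11}, delete row 1 and column 1.
The resulting 2x2 submatrix is: [[1, 1], [-1, -6]]
Minor M_{11} = 1*-6 - 1*-1
  = -6 - -1 = -5
Sign = (-1)^(1+1) = (-1)^2 = 1
Cofactor C_{11} = 1 * -5 = -5

-5


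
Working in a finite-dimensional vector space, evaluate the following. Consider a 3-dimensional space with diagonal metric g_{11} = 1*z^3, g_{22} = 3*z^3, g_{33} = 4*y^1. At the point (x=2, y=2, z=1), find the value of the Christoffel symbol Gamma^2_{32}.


For a diagonal metric, Gamma^k_{ij} = (1/2) g^{kk} (dg_{ik}/dx_j + dg_{jk}/dx_i - dg_{ij}/dx_k).
The metric is diagonal, so g_{ab} = 0 for a != b.
At the given point: g_{11} = 1, g_{22} = 3, g_{33} = 8
g^{22} = 1/3
dg_{32}/dx_2 = 0 (off-diagonal)
dg_{22}/dx_3 = dg_{22}/dx_3 = 9
dg_{32}/dx_2 = 0 (off-diagonal)
Numerator = 0 + 9 - 0 = 9
Gamma^2_{32} = 9 / (2 * 3) = 3/2

3/2


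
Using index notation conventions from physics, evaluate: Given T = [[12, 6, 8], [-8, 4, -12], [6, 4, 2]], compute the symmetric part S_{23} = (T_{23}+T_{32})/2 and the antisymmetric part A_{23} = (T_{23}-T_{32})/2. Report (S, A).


T_{23} = -12
T_{32} = 4
S_{23} = (-12 + 4)/2 = -8/2 = -4
A_{23} = (-12 - 4)/2 = -16/2 = -8
Check: S + A = -4 + -8 = -12 = T_{23}.

(-4, -8)


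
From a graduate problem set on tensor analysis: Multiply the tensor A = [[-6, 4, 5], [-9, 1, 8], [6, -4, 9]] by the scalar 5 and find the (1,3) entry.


Scalar multiplication: (cA)_{ij} = c * A_{ij}.
c = 5
A_{13} = 5
(cA)_{13} = 5 * 5 = 25

25


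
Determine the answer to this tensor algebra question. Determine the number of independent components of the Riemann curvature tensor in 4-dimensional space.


The Riemann tensor in d dimensions has d^2(d^2 - 1)/12 independent components.
d = 4, so d^2 = 16
d^2 - 1 = 15
d^2(d^2 - 1) = 16 * 15 = 240
Divide by 12: 240 / 12 = 20

20


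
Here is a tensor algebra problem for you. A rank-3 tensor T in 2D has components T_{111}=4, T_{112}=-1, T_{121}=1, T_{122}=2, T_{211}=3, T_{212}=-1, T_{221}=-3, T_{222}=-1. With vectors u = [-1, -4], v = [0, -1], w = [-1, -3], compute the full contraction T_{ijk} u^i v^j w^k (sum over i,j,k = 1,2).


S = sum over i,j,k of T_{ijk} u_i v_j w_k. Expanding all 8 terms:
T_{111}*u_1*v_1*w_1 = 4*-1*0*-1 = 0  (running total: 0)
T_{112}*u_1*v_1*w_2 = -1*-1*0*-3 = 0  (running total: 0)
T_{121}*u_1*v_2*w_1 = 1*-1*-1*-1 = -1  (running total: -1)
T_{122}*u_1*v_2*w_2 = 2*-1*-1*-3 = -6  (running total: -7)
T_{211}*u_2*v_1*w_1 = 3*-4*0*-1 = 0  (running total: -7)
T_{212}*u_2*v_1*w_2 = -1*-4*0*-3 = 0  (running total: -7)
T_{221}*u_2*v_2*w_1 = -3*-4*-1*-1 = 12  (running total: 5)
T_{222}*u_2*v_2*w_2 = -1*-4*-1*-3 = 12  (running total: 17)
S = 17

17


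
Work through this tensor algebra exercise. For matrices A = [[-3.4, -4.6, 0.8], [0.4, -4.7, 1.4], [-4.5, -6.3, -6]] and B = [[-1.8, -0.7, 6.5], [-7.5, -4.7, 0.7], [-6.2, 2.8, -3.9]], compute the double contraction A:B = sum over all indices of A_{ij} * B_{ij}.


A:B = sum over all i,j of A_{ij} * B_{ij}.
Row 1: -3.4*-1.8=6.12, -4.6*-0.7=3.22, 0.8*6.5=5.2 => row sum = 14.54
Row 2: 0.4*-7.5=-3, -4.7*-4.7=22.09, 1.4*0.7=0.98 => row sum = 20.07
Row 3: -4.5*-6.2=27.9, -6.3*2.8=-17.64, -6*-3.9=23.4 => row sum = 33.66
Total = 14.54 + 20.07 + 33.66 = 68.27

68.27


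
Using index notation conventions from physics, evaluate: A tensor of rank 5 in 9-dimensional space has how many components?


The number of components of a rank-r tensor in d dimensions is d^r.
Here d = 9 and r = 5.
9^5 = 59049

59049


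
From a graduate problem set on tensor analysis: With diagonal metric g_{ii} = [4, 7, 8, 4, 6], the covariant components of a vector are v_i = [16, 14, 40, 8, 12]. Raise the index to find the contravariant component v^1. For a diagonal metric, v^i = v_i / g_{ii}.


To raise an index with a diagonal metric: v^i = v_i / g_{ii}.
For index 1: v_1 = 16, g_{11} = 4
v^1 = 16 / 4 = 4

4


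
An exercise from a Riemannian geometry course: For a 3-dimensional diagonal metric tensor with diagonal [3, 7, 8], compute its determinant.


For a diagonal metric, the determinant is the product of diagonal entries.
Diagonal entries: 3, 7, 8
det(g) = 3 * 7 * 8 = 168

168


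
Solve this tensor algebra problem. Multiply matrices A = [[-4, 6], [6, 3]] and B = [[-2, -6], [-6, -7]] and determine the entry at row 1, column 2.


(AB)_{ij} = sum_k A_{ik} B_{kj}.
For i=1, j=2:
A_{11} * B_{12} = -4 * -6 = 24
A_{12} * B_{22} = 6 * -7 = -42
Sum = 24 + -42 = -18

-18


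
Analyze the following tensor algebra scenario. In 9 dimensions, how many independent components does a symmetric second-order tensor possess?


A symmetric rank-2 tensor in d dimensions has d(d+1)/2 independent components.
d = 9
d(d+1)/2 = 9 * 10 / 2 = 90 / 2 = 45

45


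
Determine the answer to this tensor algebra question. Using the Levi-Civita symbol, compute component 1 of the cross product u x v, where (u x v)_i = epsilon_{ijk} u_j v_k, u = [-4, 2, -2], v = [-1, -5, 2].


(u x v)_1 = sum_{j,k} epsilon_{1jk} u_j v_k. Only permutations of (1,2,3) contribute; the two non-zero terms are:
eps_{123} u_2 v_3 = 1 * 2 * 2 = 4
eps_{132} u_3 v_2 = -1 * -2 * -5 = -10
(u x v)_1 = -6

-6


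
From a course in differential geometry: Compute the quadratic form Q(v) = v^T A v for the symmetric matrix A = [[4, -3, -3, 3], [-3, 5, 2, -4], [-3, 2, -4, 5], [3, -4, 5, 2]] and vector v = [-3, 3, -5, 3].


First compute Av:
(Av)_1 = 4*-3 + -3*3 + -3*-5 + 3*3 = 3
(Av)_2 = -3*-3 + 5*3 + 2*-5 + -4*3 = 2
(Av)_3 = -3*-3 + 2*3 + -4*-5 + 5*3 = 50
(Av)_4 = 3*-3 + -4*3 + 5*-5 + 2*3 = -40
Av = [3, 2, 50, -40]
Then v^T (Av) = -3*3 + 3*2 + -5*50 + 3*-40
= -9 + 6 + -250 + -120 = -373

-373


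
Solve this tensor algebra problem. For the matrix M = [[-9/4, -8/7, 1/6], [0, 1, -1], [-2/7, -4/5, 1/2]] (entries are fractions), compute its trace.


The trace is the sum of diagonal entries.
Diagonal: M[1,1] = -9/4, M[2,2] = 1, M[3,3] = 1/2
Tr(M) = -9/4 + 1 + 1/2
Computing step by step:
After adding M[1,1]: -9/4
After adding M[2,2]: -5/4
After adding M[3,3]: -3/4
Tr(M) = -3/4

-3/4


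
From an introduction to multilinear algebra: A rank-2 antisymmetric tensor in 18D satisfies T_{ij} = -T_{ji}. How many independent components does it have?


An antisymmetric rank-2 tensor satisfies A_{ij} = -A_{ji}, so diagonal entries are zero.
The independent components are the upper-triangular entries: C(n, 2) = n(n-1)/2.
n = 18
C(18, 2) = 18 * 17 / 2 = 306 / 2 = 153

153


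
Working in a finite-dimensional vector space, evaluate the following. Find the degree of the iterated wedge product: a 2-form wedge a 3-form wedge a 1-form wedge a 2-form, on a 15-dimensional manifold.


The degree of a wedge product is the sum of the degrees of the individual forms.
Degrees: 2, 3, 1, 2
Total degree = 2 + 3 + 1 + 2 = 8

8


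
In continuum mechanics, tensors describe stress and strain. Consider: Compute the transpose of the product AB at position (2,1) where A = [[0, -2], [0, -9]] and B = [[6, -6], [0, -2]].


(AB)^T_{ij} = (AB)_{ji} = sum_k A_{jk} B_{ki}.
For i=2, j=1 we need (AB)_{12}:
A_{11} * B_{12} = 0 * -6 = 0
A_{12} * B_{22} = -2 * -2 = 4
Sum = 0 + 4 = 4

4


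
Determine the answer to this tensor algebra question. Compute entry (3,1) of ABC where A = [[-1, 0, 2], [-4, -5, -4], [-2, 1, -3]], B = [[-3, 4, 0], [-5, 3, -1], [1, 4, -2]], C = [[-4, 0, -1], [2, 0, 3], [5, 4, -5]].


(ABC)_{31} = sum_m (AB)_{3m} C_{m1}. First compute row 3 of AB.
(AB)_{31} = -2*-3 + 1*-5 + -3*1 = -2
(AB)_{32} = -2*4 + 1*3 + -3*4 = -17
(AB)_{33} = -2*0 + 1*-1 + -3*-2 = 5
Now contract with column 1 of C:
(AB)_{31} * C_{11} = -2 * -4 = 8
(AB)_{32} * C_{21} = -17 * 2 = -34
(AB)_{33} * C_{31} = 5 * 5 = 25
(ABC)_{31} = 8 + -34 + 25 = -1

-1


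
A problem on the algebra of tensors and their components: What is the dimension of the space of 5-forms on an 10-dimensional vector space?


The dimension of the space of p-forms on an n-dimensional space is C(n, p).
n = 10, p = 5
C(10, 5) = 10! / (5! * 5!) = 252

252


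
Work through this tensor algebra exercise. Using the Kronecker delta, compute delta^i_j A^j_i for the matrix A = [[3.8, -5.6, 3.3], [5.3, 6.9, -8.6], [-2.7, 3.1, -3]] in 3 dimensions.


The contraction (trace) of a rank-2 tensor is the sum of its diagonal elements.
Diagonal entries: A[1,1] = 3.8, A[2,2] = 6.9, A[3,3] = -3
Tr(A) = 3.8 + 6.9 + -3 = 7.7

7.7


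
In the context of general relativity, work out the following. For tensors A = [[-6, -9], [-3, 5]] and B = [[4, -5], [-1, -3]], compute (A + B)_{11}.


Tensor addition is component-wise: (A + B)_{ij} = A_{ij} + B_{ij}.
A_{11} = -6
B_{11} = 4
(A + B)_{11} = -6 + 4 = -2

-2


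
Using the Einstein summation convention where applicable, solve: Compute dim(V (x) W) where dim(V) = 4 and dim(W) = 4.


The dimension of a tensor product is the product of dimensions.
dim(V) = 4, dim(W) = 4
dim(V (x) W) = 4 * 4 = 16

16


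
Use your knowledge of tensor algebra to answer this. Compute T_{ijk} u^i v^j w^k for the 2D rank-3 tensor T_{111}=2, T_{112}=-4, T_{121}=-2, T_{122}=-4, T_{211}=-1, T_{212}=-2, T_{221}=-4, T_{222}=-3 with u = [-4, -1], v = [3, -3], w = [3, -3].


S = sum over i,j,k of T_{ijk} u_i v_j w_k. Expanding all 8 terms:
T_{111}*u_1*v_1*w_1 = 2*-4*3*3 = -72  (running total: -72)
T_{112}*u_1*v_1*w_2 = -4*-4*3*-3 = -144  (running total: -216)
T_{121}*u_1*v_2*w_1 = -2*-4*-3*3 = -72  (running total: -288)
T_{122}*u_1*v_2*w_2 = -4*-4*-3*-3 = 144  (running total: -144)
T_{211}*u_2*v_1*w_1 = -1*-1*3*3 = 9  (running total: -135)
T_{212}*u_2*v_1*w_2 = -2*-1*3*-3 = -18  (running total: -153)
T_{221}*u_2*v_2*w_1 = -4*-1*-3*3 = -36  (running total: -189)
T_{222}*u_2*v_2*w_2 = -3*-1*-3*-3 = 27  (running total: -162)
S = -162

-162


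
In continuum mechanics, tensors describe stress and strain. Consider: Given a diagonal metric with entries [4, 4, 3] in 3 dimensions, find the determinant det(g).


For a diagonal metric, the determinant is the product of diagonal entries.
Diagonal entries: 4, 4, 3
det(g) = 4 * 4 * 3 = 48

48


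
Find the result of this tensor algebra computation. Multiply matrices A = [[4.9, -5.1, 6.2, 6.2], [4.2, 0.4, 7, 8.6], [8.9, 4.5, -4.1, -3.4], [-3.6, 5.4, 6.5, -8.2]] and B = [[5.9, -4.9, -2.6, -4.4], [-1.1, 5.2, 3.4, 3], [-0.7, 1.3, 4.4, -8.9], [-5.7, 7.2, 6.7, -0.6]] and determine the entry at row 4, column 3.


(AB)_{ij} = sum_k A_{ik} B_{kj}.
For i=4, j=3:
A_{41} * B_{13} = -3.6 * -2.6 = 9.36
A_{42} * B_{23} = 5.4 * 3.4 = 18.36
A_{43} * B_{33} = 6.5 * 4.4 = 28.6
A_{44} * B_{43} = -8.2 * 6.7 = -54.94
Sum = 9.36 + 18.36 + 28.6 + -54.94 = 1.38

1.38


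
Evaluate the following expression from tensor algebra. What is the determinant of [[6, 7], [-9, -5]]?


For a 2x2 matrix [[a, b], [c, d]], det = a*d - b*c.
a = 6, b = 7, c = -9, d = -5
a*d = 6 * -5 = -30
b*c = 7 * -9 = -63
det = -30 - -63 = 33

33


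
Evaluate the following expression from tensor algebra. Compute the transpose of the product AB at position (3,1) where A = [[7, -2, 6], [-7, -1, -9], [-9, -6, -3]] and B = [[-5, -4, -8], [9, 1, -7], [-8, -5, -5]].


(AB)^T_{ij} = (AB)_{ji} = sum_k A_{jk} B_{ki}.
For i=3, j=1 we need (AB)_{13}:
A_{11} * B_{13} = 7 * -8 = -56
A_{12} * B_{23} = -2 * -7 = 14
A_{13} * B_{33} = 6 * -5 = -30
Sum = -56 + 14 + -30 = -72

-72


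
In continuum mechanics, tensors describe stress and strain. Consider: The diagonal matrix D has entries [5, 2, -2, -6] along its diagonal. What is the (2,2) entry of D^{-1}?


For a diagonal matrix, the inverse has entries (D^{-1})_{ii} = 1/d_{ii}.
The diagonal entries are: d_{11} = 5, d_{22} = 2, d_{33} = -2, d_{44} = -6
We need (D^{-1})_{22} = 1/d_{22} = 1/2 = 1/2

1/2


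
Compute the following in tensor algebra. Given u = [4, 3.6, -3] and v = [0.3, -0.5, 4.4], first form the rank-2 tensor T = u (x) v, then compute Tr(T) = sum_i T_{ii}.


The outer product gives T_{ij} = u_i v_j.
The trace (contraction) is Tr(T) = sum_i T_{ii} = sum_i u_i v_i.
Diagonal entries:
T_{11} = u_1 * v_1 = 4 * 0.3 = 1.2
T_{22} = u_2 * v_2 = 3.6 * -0.5 = -1.8
T_{33} = u_3 * v_3 = -3 * 4.4 = -13.2
Tr(T) = 1.2 + -1.8 + -13.2 = -13.8

-13.8


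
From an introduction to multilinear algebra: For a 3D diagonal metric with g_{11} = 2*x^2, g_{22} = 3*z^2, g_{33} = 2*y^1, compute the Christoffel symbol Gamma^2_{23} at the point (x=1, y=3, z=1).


For a diagonal metric, Gamma^k_{ij} = (1/2) g^{kk} (dg_{ik}/dx_j + dg_{jk}/dx_i - dg_{ij}/dx_k).
The metric is diagonal, so g_{ab} = 0 for a != b.
At the given point: g_{11} = 2, g_{22} = 3, g_{33} = 6
g^{22} = 1/3
dg_{22}/dx_3 = dg_{22}/dx_3 = 6
dg_{32}/dx_2 = 0 (off-diagonal)
dg_{23}/dx_2 = 0 (off-diagonal)
Numerator = 6 + 0 - 0 = 6
Gamma^2_{23} = 6 / (2 * 3) = 1

1


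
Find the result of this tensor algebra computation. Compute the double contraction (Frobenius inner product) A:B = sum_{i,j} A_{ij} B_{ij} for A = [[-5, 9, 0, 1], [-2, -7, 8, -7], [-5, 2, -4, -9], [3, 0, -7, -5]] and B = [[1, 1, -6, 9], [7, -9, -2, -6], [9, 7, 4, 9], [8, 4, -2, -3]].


A:B = sum over all i,j of A_{ij} * B_{ij}.
Row 1: -5*1=-5, 9*1=9, 0*-6=0, 1*9=9 => row sum = 13
Row 2: -2*7=-14, -7*-9=63, 8*-2=-16, -7*-6=42 => row sum = 75
Row 3: -5*9=-45, 2*7=14, -4*4=-16, -9*9=-81 => row sum = -128
Row 4: 3*8=24, 0*4=0, -7*-2=14, -5*-3=15 => row sum = 53
Total = 13 + 75 + -128 + 53 = 13

13


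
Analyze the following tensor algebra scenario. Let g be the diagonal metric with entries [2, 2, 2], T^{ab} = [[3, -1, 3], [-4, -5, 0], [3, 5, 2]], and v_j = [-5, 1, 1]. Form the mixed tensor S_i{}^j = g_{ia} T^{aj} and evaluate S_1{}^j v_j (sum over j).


Step 1: lower the first index. For a diagonal metric, g_{ia} T^{aj} = g_{ii} T^{ij} (no sum on i).
g_{11} = 2
S_1{}^1 = 2 * T^{11} = 2 * 3 = 6
S_1{}^2 = 2 * T^{12} = 2 * -1 = -2
S_1{}^3 = 2 * T^{13} = 2 * 3 = 6
Step 2: contract S_1{}^j with v_j.
S_1{}^1 * v_1 = 6 * -5 = -30
S_1{}^2 * v_2 = -2 * 1 = -2
S_1{}^3 * v_3 = 6 * 1 = 6
Result = -30 + -2 + 6 = -26

-26


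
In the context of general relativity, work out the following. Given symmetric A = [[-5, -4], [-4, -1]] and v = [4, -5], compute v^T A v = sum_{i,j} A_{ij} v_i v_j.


First compute Av:
(Av)_1 = -5*4 + -4*-5 = 0
(Av)_2 = -4*4 + -1*-5 = -11
Av = [0, -11]
Then v^T (Av) = 4*0 + -5*-11
= 0 + 55 = 55

55


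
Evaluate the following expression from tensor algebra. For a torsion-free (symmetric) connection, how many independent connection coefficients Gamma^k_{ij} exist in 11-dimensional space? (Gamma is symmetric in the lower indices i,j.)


Christoffel symbols Gamma^k_{ij} are symmetric in i,j, so there are d * d(d+1)/2 independent symbols.
d = 11
d(d+1)/2 = 11 * 12 / 2 = 66
Total = 11 * 66 = 726

726


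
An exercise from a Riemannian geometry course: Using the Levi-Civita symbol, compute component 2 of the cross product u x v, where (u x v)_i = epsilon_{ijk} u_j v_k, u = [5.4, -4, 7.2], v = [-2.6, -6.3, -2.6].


(u x v)_2 = sum_{j,k} epsilon_{2jk} u_j v_k. Only permutations of (1,2,3) contribute; the two non-zero terms are:
eps_{213} u_1 v_3 = -1 * 5.4 * -2.6 = 14.04
eps_{231} u_3 v_1 = 1 * 7.2 * -2.6 = -18.72
(u x v)_2 = -4.68

-4.68


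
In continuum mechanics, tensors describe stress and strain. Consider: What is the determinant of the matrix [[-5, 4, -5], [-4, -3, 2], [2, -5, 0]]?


Expanding along the first row, det(A) = a11*M_11 - a12*M_12 + a13*M_13, where M_1j is the (1,j) minor.
Minor M_11 = -3*0 - 2*-5 = 10
Minor M_12 = -4*0 - 2*2 = -4
Minor M_13 = -4*-5 - -3*2 = 26
det = -5*(10) - 4*(-4) + -5*(26)
    = -50 - -16 + -130
    = -164

-164


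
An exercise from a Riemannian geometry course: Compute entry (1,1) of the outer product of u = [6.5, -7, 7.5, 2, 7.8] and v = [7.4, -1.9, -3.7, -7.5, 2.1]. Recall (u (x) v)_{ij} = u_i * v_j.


The outer product entry T_{ij} = u_i * v_j.
We need i=1, j=1.
u_1 = 6.5, v_1 = 7.4
T_{1,1} = 6.5 * 7.4 = 48.1

48.1


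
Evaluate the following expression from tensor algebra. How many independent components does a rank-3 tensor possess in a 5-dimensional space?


The number of components of a rank-r tensor in d dimensions is d^r.
Here d = 5 and r = 3.
5^3 = 125

125


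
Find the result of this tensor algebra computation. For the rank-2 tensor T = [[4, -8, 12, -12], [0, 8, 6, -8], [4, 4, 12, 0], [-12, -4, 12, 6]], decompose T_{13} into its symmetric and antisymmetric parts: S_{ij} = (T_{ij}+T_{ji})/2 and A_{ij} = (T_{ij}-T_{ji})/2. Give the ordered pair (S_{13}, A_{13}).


T_{13} = 12
T_{31} = 4
S_{13} = (12 + 4)/2 = 16/2 = 8
A_{13} = (12 - 4)/2 = 8/2 = 4
Check: S + A = 8 + 4 = 12 = T_{13}.

(8, 4)


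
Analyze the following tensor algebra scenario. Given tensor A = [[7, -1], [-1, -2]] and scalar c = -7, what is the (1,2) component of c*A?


Scalar multiplication: (cA)_{ij} = c * A_{ij}.
c = -7
A_{12} = -1
(cA)_{12} = -7 * -1 = 7

7


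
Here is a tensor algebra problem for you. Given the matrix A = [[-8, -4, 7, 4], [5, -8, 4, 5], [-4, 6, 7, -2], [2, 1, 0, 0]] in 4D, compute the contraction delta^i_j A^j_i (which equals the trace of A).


The contraction (trace) of a rank-2 tensor is the sum of its diagonal elements.
Diagonal entries: A[1,1] = -8, A[2,2] = -8, A[3,3] = 7, A[4,4] = 0
Tr(A) = -8 + -8 + 7 + 0 = -9

-9


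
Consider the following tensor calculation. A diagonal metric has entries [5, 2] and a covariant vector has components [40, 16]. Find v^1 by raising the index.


To raise an index with a diagonal metric: v^i = v_i / g_{ii}.
For index 1: v_1 = 40, g_{11} = 5
v^1 = 40 / 5 = 8

8


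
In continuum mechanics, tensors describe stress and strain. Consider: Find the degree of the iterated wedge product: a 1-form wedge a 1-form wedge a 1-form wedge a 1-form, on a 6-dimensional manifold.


The degree of a wedge product is the sum of the degrees of the individual forms.
Degrees: 1, 1, 1, 1
Total degree = 1 + 1 + 1 + 1 = 4

4


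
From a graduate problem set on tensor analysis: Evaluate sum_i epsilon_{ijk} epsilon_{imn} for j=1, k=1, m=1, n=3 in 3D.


Using the identity: epsilon_{ijk} epsilon_{imn} = delta_{jm} delta_{kn} - delta_{jn} delta_{km}.
delta_{11} = 1
delta_{13} = 0
delta_{13} = 0
delta_{11} = 1
Result = 1 * 0 - 0 * 1 = 0 - 0 = 0

0


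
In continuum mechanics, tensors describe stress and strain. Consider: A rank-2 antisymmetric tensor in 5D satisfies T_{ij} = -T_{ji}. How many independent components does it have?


An antisymmetric rank-2 tensor satisfies A_{ij} = -A_{ji}, so diagonal entries are zero.
The independent components are the upper-triangular entries: C(n, 2) = n(n-1)/2.
n = 5
C(5, 2) = 5 * 4 / 2 = 20 / 2 = 10

10


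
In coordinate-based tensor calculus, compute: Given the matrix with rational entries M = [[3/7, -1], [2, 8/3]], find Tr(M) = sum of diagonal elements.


The trace is the sum of diagonal entries.
Diagonal: M[1,1] = 3/7, M[2,2] = 8/3
Tr(M) = 3/7 + 8/3
Computing step by step:
After adding M[1,1]: 3/7
After adding M[2,2]: 65/21
Tr(M) = 65/21

65/21


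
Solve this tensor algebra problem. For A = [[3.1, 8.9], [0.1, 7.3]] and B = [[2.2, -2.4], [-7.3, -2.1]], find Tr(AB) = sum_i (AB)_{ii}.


Tr(AB) = sum_i (AB)_{ii} where (AB)_{ii} = sum_k A_{ik} B_{ki}.
(AB)_{11} = 3.1*2.2 + 8.9*-7.3 = -58.15
(AB)_{22} = 0.1*-2.4 + 7.3*-2.1 = -15.57
Tr(AB) = -58.15 + -15.57 = -73.72

-73.72


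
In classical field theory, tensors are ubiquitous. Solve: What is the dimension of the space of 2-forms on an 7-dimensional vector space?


The dimension of the space of p-forms on an n-dimensional space is C(n, p).
n = 7, p = 2
C(7, 2) = 7! / (2! * 5!) = 21

21


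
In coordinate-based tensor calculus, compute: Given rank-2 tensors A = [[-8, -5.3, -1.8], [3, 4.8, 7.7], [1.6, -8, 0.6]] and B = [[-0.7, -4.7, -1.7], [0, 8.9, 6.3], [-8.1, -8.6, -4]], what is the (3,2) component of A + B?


Tensor addition is component-wise: (A + B)_{ij} = A_{ij} + B_{ij}.
A_{32} = -8
B_{32} = -8.6
(A + B)_{32} = -8 + -8.6 = -16.6

-16.6


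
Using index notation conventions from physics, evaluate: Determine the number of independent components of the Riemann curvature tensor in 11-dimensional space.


The Riemann tensor in d dimensions has d^2(d^2 - 1)/12 independent components.
d = 11, so d^2 = 121
d^2 - 1 = 120
d^2(d^2 - 1) = 121 * 120 = 14520
Divide by 12: 14520 / 12 = 1210

1210


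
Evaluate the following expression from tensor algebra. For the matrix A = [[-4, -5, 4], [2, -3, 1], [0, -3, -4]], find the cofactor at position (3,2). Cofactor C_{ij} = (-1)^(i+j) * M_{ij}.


To find cofactor C_{32}, delete row 3 and column 2.
The resulting 2x2 submatrix is: [[-4, 4], [2, 1]]
Minor M_{32} = -4*1 - 4*2
  = -4 - 8 = -12
Sign = (-1)^(3+2) = (-1)^5 = -1
Cofactor C_{32} = -1 * -12 = 12

12


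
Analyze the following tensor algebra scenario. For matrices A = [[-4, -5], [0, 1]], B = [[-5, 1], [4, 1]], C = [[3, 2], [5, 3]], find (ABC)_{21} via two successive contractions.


(ABC)_{21} = sum_m (AB)_{2m} C_{m1}. First compute row 2 of AB.
(AB)_{21} = 0*-5 + 1*4 = 4
(AB)_{22} = 0*1 + 1*1 = 1
Now contract with column 1 of C:
(AB)_{21} * C_{11} = 4 * 3 = 12
(AB)_{22} * C_{21} = 1 * 5 = 5
(ABC)_{21} = 12 + 5 = 17

17


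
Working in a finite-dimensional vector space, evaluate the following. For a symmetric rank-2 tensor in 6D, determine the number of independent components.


A symmetric rank-2 tensor in d dimensions has d(d+1)/2 independent components.
d = 6
d(d+1)/2 = 6 * 7 / 2 = 42 / 2 = 21

21


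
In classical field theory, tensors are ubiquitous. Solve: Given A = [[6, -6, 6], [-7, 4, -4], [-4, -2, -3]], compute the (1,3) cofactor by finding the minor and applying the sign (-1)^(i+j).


To find cofactor C_{13}, delete row 1 and column 3.
The resulting 2x2 submatrix is: [[-7, 4], [-4, -2]]
Minor M_{13} = -7*-2 - 4*-4
  = 14 - -16 = 30
Sign = (-1)^(1+3) = (-1)^4 = 1
Cofactor C_{13} = 1 * 30 = 30

30


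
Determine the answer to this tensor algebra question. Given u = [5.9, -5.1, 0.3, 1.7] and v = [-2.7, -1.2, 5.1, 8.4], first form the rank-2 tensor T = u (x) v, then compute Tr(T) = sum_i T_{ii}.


The outer product gives T_{ij} = u_i v_j.
The trace (contraction) is Tr(T) = sum_i T_{ii} = sum_i u_i v_i.
Diagonal entries:
T_{11} = u_1 * v_1 = 5.9 * -2.7 = -15.93
T_{22} = u_2 * v_2 = -5.1 * -1.2 = 6.12
T_{33} = u_3 * v_3 = 0.3 * 5.1 = 1.53
T_{44} = u_4 * v_4 = 1.7 * 8.4 = 14.28
Tr(T) = -15.93 + 6.12 + 1.53 + 14.28 = 6

6


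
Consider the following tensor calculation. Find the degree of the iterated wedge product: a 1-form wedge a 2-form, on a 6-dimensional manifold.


The degree of a wedge product is the sum of the degrees of the individual forms.
Degrees: 1, 2
Total degree = 1 + 2 = 3

3


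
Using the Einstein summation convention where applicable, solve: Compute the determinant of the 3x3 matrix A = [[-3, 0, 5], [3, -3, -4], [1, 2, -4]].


Expanding along the first row, det(A) = a11*M_11 - a12*M_12 + a13*M_13, where M_1j is the (1,j) minor.
Minor M_11 = -3*-4 - -4*2 = 20
Minor M_12 = 3*-4 - -4*1 = -8
Minor M_13 = 3*2 - -3*1 = 9
det = -3*(20) - 0*(-8) + 5*(9)
    = -60 - 0 + 45
    = -15

-15


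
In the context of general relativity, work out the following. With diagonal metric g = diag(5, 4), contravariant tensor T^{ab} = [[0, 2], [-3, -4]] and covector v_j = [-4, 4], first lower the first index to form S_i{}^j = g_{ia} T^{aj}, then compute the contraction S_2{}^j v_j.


Step 1: lower the first index. For a diagonal metric, g_{ia} T^{aj} = g_{ii} T^{ij} (no sum on i).
g_{22} = 4
S_2{}^1 = 4 * T^{21} = 4 * -3 = -12
S_2{}^2 = 4 * T^{22} = 4 * -4 = -16
Step 2: contract S_2{}^j with v_j.
S_2{}^1 * v_1 = -12 * -4 = 48
S_2{}^2 * v_2 = -16 * 4 = -64
Result = 48 + -64 = -16

-16


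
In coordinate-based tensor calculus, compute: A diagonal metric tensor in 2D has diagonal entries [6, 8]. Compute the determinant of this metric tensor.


For a diagonal metric, the determinant is the product of diagonal entries.
Diagonal entries: 6, 8
det(g) = 6 * 8 = 48

48


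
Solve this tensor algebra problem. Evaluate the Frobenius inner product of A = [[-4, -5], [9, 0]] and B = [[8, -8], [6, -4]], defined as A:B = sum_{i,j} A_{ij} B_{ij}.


A:B = sum over all i,j of A_{ij} * B_{ij}.
Row 1: -4*8=-32, -5*-8=40 => row sum = 8
Row 2: 9*6=54, 0*-4=0 => row sum = 54
Total = 8 + 54 = 62

62


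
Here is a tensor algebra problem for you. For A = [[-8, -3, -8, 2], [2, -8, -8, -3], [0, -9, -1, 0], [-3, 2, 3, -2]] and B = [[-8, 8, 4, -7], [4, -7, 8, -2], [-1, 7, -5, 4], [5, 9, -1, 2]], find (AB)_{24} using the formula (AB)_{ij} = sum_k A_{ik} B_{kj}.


(AB)_{ij} = sum_k A_{ik} B_{kj}.
For i=2, j=4:
A_{21} * B_{14} = 2 * -7 = -14
A_{22} * B_{24} = -8 * -2 = 16
A_{23} * B_{34} = -8 * 4 = -32
A_{24} * B_{44} = -3 * 2 = -6
Sum = -14 + 16 + -32 + -6 = -36

-36


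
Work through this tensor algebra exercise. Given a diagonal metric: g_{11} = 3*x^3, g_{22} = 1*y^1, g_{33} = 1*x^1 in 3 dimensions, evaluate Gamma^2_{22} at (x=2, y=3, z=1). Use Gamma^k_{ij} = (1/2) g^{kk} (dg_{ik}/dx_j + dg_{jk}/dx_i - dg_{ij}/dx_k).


For a diagonal metric, Gamma^k_{ij} = (1/2) g^{kk} (dg_{ik}/dx_j + dg_{jk}/dx_i - dg_{ij}/dx_k).
The metric is diagonal, so g_{ab} = 0 for a != b.
At the given point: g_{11} = 24, g_{22} = 3, g_{33} = 2
g^{22} = 1/3
dg_{22}/dx_2 = dg_{22}/dx_2 = 1
dg_{22}/dx_2 = dg_{22}/dx_2 = 1
dg_{22}/dx_2 = dg_{22}/dx_2 = 1
Numerator = 1 + 1 - 1 = 1
Gamma^2_{22} = 1 / (2 * 3) = 1/6

1/6


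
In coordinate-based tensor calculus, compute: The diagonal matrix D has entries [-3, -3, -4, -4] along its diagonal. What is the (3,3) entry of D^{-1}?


For a diagonal matrix, the inverse has entries (D^{-1})_{ii} = 1/d_{ii}.
The diagonal entries are: d_{11} = -3, d_{22} = -3, d_{33} = -4, d_{44} = -4
We need (D^{-1})_{33} = 1/d_{33} = 1/-4 = -1/4

-1/4


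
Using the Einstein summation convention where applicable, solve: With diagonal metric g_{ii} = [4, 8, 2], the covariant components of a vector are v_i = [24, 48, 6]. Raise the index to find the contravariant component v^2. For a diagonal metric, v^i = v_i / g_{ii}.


To raise an index with a diagonal metric: v^i = v_i / g_{ii}.
For index 2: v_2 = 48, g_{22} = 8
v^2 = 48 / 8 = 6

6


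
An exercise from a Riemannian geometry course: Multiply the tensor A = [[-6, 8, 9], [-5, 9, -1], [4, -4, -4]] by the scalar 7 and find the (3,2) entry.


Scalar multiplication: (cA)_{ij} = c * A_{ij}.
c = 7
A_{32} = -4
(cA)_{32} = 7 * -4 = -28

-28


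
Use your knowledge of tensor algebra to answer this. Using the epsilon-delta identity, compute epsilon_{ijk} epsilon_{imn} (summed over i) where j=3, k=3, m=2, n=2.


Using the identity: epsilon_{ijk} epsilon_{imn} = delta_{jm} delta_{kn} - delta_{jn} delta_{km}.
delta_{32} = 0
delta_{32} = 0
delta_{32} = 0
delta_{32} = 0
Result = 0 * 0 - 0 * 0 = 0 - 0 = 0

0


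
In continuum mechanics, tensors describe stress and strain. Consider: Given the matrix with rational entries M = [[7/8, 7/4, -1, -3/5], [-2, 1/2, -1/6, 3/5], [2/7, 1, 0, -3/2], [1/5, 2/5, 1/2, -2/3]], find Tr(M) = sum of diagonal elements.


The trace is the sum of diagonal entries.
Diagonal: M[1,1] = 7/8, M[2,2] = 1/2, M[3,3] = 0, M[4,4] = -2/3
Tr(M) = 7/8 + 1/2 + 0 + -2/3
Computing step by step:
After adding M[1,1]: 7/8
After adding M[2,2]: 11/8
After adding M[3,3]: 11/8
After adding M[4,4]: 17/24
Tr(M) = 17/24

17/24


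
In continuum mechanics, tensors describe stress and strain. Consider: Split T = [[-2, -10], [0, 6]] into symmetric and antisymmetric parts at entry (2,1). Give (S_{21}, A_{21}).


T_{21} = 0
T_{12} = -10
S_{21} = (0 + -10)/2 = -10/2 = -5
A_{21} = (0 - -10)/2 = 10/2 = 5
Check: S + A = -5 + 5 = 0 = T_{21}.

(-5, 5)


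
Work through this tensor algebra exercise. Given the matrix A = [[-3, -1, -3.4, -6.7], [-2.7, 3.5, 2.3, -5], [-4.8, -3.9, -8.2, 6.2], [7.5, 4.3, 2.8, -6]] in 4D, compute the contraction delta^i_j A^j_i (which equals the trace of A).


The contraction (trace) of a rank-2 tensor is the sum of its diagonal elements.
Diagonal entries: A[1,1] = -3, A[2,2] = 3.5, A[3,3] = -8.2, A[4,4] = -6
Tr(A) = -3 + 3.5 + -8.2 + -6 = -13.7

-13.7


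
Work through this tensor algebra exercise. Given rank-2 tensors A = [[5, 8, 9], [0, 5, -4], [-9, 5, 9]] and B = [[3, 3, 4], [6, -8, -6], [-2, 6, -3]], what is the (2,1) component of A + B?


Tensor addition is component-wise: (A + B)_{ij} = A_{ij} + B_{ij}.
A_{21} = 0
B_{21} = 6
(A + B)_{21} = 0 + 6 = 6

6


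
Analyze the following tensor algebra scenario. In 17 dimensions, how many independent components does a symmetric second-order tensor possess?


A symmetric rank-2 tensor in d dimensions has d(d+1)/2 independent components.
d = 17
d(d+1)/2 = 17 * 18 / 2 = 306 / 2 = 153

153


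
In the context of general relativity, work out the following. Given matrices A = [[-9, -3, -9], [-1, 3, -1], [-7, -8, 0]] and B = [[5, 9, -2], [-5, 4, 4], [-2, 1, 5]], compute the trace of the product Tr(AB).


Tr(AB) = sum_i (AB)_{ii} where (AB)_{ii} = sum_k A_{ik} B_{ki}.
(AB)_{11} = -9*5 + -3*-5 + -9*-2 = -12
(AB)_{22} = -1*9 + 3*4 + -1*1 = 2
(AB)_{33} = -7*-2 + -8*4 + 0*5 = -18
Tr(AB) = -12 + 2 + -18 = -28

-28


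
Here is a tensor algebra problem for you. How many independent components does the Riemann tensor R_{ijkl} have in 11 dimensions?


The Riemann tensor in d dimensions has d^2(d^2 - 1)/12 independent components.
d = 11, so d^2 = 121
d^2 - 1 = 120
d^2(d^2 - 1) = 121 * 120 = 14520
Divide by 12: 14520 / 12 = 1210

1210


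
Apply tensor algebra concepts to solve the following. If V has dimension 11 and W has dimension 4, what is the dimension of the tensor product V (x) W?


The dimension of a tensor product is the product of dimensions.
dim(V) = 11, dim(W) = 4
dim(V (x) W) = 11 * 4 = 44

44


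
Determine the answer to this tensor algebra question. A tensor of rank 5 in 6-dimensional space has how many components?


The number of components of a rank-r tensor in d dimensions is d^r.
Here d = 6 and r = 5.
6^5 = 7776

7776


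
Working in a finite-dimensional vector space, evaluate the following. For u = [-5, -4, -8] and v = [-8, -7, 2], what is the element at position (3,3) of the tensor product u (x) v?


The outer product entry T_{ij} = u_i * v_j.
We need i=3, j=3.
u_3 = -8, v_3 = 2
T_{3,3} = -8 * 2 = -16

-16


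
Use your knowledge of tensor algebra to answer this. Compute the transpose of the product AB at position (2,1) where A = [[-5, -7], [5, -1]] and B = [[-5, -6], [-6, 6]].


(AB)^T_{ij} = (AB)_{ji} = sum_k A_{jk} B_{ki}.
For i=2, j=1 we need (AB)_{12}:
A_{11} * B_{12} = -5 * -6 = 30
A_{12} * B_{22} = -7 * 6 = -42
Sum = 30 + -42 = -12

-12


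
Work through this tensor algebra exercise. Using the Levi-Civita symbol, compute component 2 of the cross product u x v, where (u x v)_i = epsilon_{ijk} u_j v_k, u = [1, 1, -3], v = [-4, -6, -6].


(u x v)_2 = sum_{j,k} epsilon_{2jk} u_j v_k. Only permutations of (1,2,3) contribute; the two non-zero terms are:
eps_{213} u_1 v_3 = -1 * 1 * -6 = 6
eps_{231} u_3 v_1 = 1 * -3 * -4 = 12
(u x v)_2 = 18

18


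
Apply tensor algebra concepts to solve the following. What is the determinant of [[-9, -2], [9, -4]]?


For a 2x2 matrix [[a, b], [c, d]], det = a*d - b*c.
a = -9, b = -2, c = 9, d = -4
a*d = -9 * -4 = 36
b*c = -2 * 9 = -18
det = 36 - -18 = 54

54


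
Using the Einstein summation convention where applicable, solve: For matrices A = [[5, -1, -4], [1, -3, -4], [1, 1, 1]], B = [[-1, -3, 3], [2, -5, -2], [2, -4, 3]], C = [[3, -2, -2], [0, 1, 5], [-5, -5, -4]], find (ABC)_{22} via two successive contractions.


(ABC)_{22} = sum_m (AB)_{2m} C_{m2}. First compute row 2 of AB.
(AB)_{21} = 1*-1 + -3*2 + -4*2 = -15
(AB)_{22} = 1*-3 + -3*-5 + -4*-4 = 28
(AB)_{23} = 1*3 + -3*-2 + -4*3 = -3
Now contract with column 2 of C:
(AB)_{21} * C_{12} = -15 * -2 = 30
(AB)_{22} * C_{22} = 28 * 1 = 28
(AB)_{23} * C_{32} = -3 * -5 = 15
(ABC)_{22} = 30 + 28 + 15 = 73

73


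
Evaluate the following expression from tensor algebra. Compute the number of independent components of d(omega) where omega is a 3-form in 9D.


The exterior derivative of a p-form is a (p+1)-form.
Its number of independent components is C(n, p+1).
n = 9, p+1 = 4
C(9, 4) = 126

126


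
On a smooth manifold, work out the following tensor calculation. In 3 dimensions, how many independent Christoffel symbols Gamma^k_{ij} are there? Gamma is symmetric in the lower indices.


Christoffel symbols Gamma^k_{ij} are symmetric in i,j, so there are d * d(d+1)/2 independent symbols.
d = 3
d(d+1)/2 = 3 * 4 / 2 = 6
Total = 3 * 6 = 18

18


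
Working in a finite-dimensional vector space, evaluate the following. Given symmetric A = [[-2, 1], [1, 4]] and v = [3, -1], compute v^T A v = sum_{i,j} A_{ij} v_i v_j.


First compute Av:
(Av)_1 = -2*3 + 1*-1 = -7
(Av)_2 = 1*3 + 4*-1 = -1
Av = [-7, -1]
Then v^T (Av) = 3*-7 + -1*-1
= -21 + 1 = -20

-20


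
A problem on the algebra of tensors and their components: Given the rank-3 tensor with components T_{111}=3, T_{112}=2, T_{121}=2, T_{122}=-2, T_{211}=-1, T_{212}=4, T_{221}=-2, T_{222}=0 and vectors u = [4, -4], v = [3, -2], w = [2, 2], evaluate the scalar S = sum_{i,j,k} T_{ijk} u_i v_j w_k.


S = sum over i,j,k of T_{ijk} u_i v_j w_k. Expanding all 8 terms:
T_{111}*u_1*v_1*w_1 = 3*4*3*2 = 72  (running total: 72)
T_{112}*u_1*v_1*w_2 = 2*4*3*2 = 48  (running total: 120)
T_{121}*u_1*v_2*w_1 = 2*4*-2*2 = -32  (running total: 88)
T_{122}*u_1*v_2*w_2 = -2*4*-2*2 = 32  (running total: 120)
T_{211}*u_2*v_1*w_1 = -1*-4*3*2 = 24  (running total: 144)
T_{212}*u_2*v_1*w_2 = 4*-4*3*2 = -96  (running total: 48)
T_{221}*u_2*v_2*w_1 = -2*-4*-2*2 = -32  (running total: 16)
T_{222}*u_2*v_2*w_2 = 0*-4*-2*2 = 0  (running total: 16)
S = 16

16


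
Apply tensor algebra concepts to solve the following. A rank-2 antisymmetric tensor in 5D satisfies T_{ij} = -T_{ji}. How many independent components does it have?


An antisymmetric rank-2 tensor satisfies A_{ij} = -A_{ji}, so diagonal entries are zero.
The independent components are the upper-triangular entries: C(n, 2) = n(n-1)/2.
n = 5
C(5, 2) = 5 * 4 / 2 = 20 / 2 = 10

10


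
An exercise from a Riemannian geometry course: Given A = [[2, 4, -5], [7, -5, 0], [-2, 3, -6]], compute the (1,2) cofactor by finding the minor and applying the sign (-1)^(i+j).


To find cofactor C_{12}, delete row 1 and column 2.
The resulting 2x2 submatrix is: [[7, 0], [-2, -6]]
Minor M_{12} = 7*-6 - 0*-2
  = -42 - 0 = -42
Sign = (-1)^(1+2) = (-1)^3 = -1
Cofactor C_{12} = -1 * -42 = 42

42


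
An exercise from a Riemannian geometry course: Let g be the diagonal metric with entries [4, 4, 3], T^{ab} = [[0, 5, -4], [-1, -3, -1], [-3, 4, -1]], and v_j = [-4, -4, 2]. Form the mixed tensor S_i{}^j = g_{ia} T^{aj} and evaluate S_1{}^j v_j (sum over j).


Step 1: lower the first index. For a diagonal metric, g_{ia} T^{aj} = g_{ii} T^{ij} (no sum on i).
g_{11} = 4
S_1{}^1 = 4 * T^{11} = 4 * 0 = 0
S_1{}^2 = 4 * T^{12} = 4 * 5 = 20
S_1{}^3 = 4 * T^{13} = 4 * -4 = -16
Step 2: contract S_1{}^j with v_j.
S_1{}^1 * v_1 = 0 * -4 = 0
S_1{}^2 * v_2 = 20 * -4 = -80
S_1{}^3 * v_3 = -16 * 2 = -32
Result = 0 + -80 + -32 = -112

-112


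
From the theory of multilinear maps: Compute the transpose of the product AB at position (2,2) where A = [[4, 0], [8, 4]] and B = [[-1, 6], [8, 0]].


(AB)^T_{ij} = (AB)_{ji} = sum_k A_{jk} B_{ki}.
For i=2, j=2 we need (AB)_{22}:
A_{21} * B_{12} = 8 * 6 = 48
A_{22} * B_{22} = 4 * 0 = 0
Sum = 48 + 0 = 48

48


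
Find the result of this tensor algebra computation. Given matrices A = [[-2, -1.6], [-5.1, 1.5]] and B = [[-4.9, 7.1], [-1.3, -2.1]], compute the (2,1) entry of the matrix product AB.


(AB)_{ij} = sum_k A_{ik} B_{kj}.
For i=2, j=1:
A_{21} * B_{11} = -5.1 * -4.9 = 24.99
A_{22} * B_{21} = 1.5 * -1.3 = -1.95
Sum = 24.99 + -1.95 = 23.04

23.04


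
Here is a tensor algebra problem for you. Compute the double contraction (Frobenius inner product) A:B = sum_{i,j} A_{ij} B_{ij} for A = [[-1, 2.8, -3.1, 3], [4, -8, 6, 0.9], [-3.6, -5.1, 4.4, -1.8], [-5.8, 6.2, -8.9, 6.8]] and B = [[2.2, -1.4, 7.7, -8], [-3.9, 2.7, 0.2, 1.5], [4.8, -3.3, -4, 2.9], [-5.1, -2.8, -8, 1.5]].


A:B = sum over all i,j of A_{ij} * B_{ij}.
Row 1: -1*2.2=-2.2, 2.8*-1.4=-3.92, -3.1*7.7=-23.87, 3*-8=-24 => row sum = -53.99
Row 2: 4*-3.9=-15.6, -8*2.7=-21.6, 6*0.2=1.2, 0.9*1.5=1.35 => row sum = -34.65
Row 3: -3.6*4.8=-17.28, -5.1*-3.3=16.83, 4.4*-4=-17.6, -1.8*2.9=-5.22 => row sum = -23.27
Row 4: -5.8*-5.1=29.58, 6.2*-2.8=-17.36, -8.9*-8=71.2, 6.8*1.5=10.2 => row sum = 93.62
Total = -53.99 + -34.65 + -23.27 + 93.62 = -18.29

-18.29
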